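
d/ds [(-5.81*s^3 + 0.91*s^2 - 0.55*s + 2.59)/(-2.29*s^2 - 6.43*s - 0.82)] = (13.3049*s^4 + 74.7166*s^3 + 7.1818*s^2 + 10.3698*s + 17.1047)/(5.2441*s^4 + 29.4494*s^3 + 45.1005*s^2 + 10.5452*s + 0.6724)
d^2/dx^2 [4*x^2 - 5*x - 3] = 8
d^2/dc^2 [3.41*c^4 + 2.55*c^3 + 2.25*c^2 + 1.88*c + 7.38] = 40.92*c^2 + 15.3*c + 4.5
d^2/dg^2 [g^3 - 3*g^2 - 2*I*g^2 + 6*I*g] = 6*g - 6 - 4*I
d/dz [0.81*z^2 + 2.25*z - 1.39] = 1.62*z + 2.25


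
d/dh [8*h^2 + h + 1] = 16*h + 1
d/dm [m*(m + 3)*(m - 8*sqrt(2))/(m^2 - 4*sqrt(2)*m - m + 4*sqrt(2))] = (m*(m + 3)*(m - 8*sqrt(2))*(-2*m + 1 + 4*sqrt(2)) + (m*(m + 3) + m*(m - 8*sqrt(2)) + (m + 3)*(m - 8*sqrt(2)))*(m^2 - 4*sqrt(2)*m - m + 4*sqrt(2)))/(m^2 - 4*sqrt(2)*m - m + 4*sqrt(2))^2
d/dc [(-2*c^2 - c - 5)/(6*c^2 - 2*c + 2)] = (5*c^2 + 26*c - 6)/(2*(9*c^4 - 6*c^3 + 7*c^2 - 2*c + 1))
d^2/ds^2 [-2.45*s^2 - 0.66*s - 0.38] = -4.90000000000000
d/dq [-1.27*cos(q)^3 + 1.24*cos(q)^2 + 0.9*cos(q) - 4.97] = (3.81*cos(q)^2 - 2.48*cos(q) - 0.9)*sin(q)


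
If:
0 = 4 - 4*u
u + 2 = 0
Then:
No Solution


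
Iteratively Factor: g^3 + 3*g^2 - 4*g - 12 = (g - 2)*(g^2 + 5*g + 6) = (g - 2)*(g + 3)*(g + 2)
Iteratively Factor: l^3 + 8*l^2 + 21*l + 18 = (l + 2)*(l^2 + 6*l + 9) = (l + 2)*(l + 3)*(l + 3)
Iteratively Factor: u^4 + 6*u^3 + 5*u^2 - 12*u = (u + 3)*(u^3 + 3*u^2 - 4*u) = u*(u + 3)*(u^2 + 3*u - 4) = u*(u - 1)*(u + 3)*(u + 4)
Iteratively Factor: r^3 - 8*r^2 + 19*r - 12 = (r - 1)*(r^2 - 7*r + 12) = (r - 3)*(r - 1)*(r - 4)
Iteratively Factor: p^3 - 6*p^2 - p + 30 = (p - 5)*(p^2 - p - 6) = (p - 5)*(p - 3)*(p + 2)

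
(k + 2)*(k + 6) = k^2 + 8*k + 12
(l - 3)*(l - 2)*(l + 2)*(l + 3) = l^4 - 13*l^2 + 36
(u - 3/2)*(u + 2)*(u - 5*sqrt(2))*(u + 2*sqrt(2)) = u^4 - 3*sqrt(2)*u^3 + u^3/2 - 23*u^2 - 3*sqrt(2)*u^2/2 - 10*u + 9*sqrt(2)*u + 60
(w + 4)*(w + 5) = w^2 + 9*w + 20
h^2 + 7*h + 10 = (h + 2)*(h + 5)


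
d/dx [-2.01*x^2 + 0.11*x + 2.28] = 0.11 - 4.02*x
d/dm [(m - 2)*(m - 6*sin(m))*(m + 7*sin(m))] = (2 - m)*(m + 7*sin(m))*(6*cos(m) - 1) + (m - 2)*(m - 6*sin(m))*(7*cos(m) + 1) + (m - 6*sin(m))*(m + 7*sin(m))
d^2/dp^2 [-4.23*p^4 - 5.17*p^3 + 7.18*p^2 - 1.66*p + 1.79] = -50.76*p^2 - 31.02*p + 14.36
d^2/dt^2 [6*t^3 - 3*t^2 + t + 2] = 36*t - 6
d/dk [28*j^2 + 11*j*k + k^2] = 11*j + 2*k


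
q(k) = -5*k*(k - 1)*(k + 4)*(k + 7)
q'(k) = -5*k*(k - 1)*(k + 4) - 5*k*(k - 1)*(k + 7) - 5*k*(k + 4)*(k + 7) - 5*(k - 1)*(k + 4)*(k + 7) = -20*k^3 - 150*k^2 - 170*k + 140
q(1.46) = -155.11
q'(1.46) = -490.18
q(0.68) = 39.11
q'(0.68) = -51.25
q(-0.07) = -10.20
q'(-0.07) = 151.17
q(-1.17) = -209.45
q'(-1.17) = 165.60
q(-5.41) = 388.72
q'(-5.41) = -163.71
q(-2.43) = -299.01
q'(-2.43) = -45.66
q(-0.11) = -16.36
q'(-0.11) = 156.91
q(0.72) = 36.73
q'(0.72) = -67.62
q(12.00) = -200640.00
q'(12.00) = -58060.00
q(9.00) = -74880.00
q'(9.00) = -28120.00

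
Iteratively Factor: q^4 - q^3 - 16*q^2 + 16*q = (q + 4)*(q^3 - 5*q^2 + 4*q) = (q - 4)*(q + 4)*(q^2 - q) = q*(q - 4)*(q + 4)*(q - 1)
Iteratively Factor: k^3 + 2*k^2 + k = (k)*(k^2 + 2*k + 1) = k*(k + 1)*(k + 1)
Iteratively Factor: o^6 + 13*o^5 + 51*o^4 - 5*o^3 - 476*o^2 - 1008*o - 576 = (o + 4)*(o^5 + 9*o^4 + 15*o^3 - 65*o^2 - 216*o - 144) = (o + 1)*(o + 4)*(o^4 + 8*o^3 + 7*o^2 - 72*o - 144) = (o + 1)*(o + 4)^2*(o^3 + 4*o^2 - 9*o - 36) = (o + 1)*(o + 4)^3*(o^2 - 9) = (o + 1)*(o + 3)*(o + 4)^3*(o - 3)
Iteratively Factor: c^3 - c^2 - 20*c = (c + 4)*(c^2 - 5*c) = (c - 5)*(c + 4)*(c)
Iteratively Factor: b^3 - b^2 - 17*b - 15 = (b + 1)*(b^2 - 2*b - 15) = (b - 5)*(b + 1)*(b + 3)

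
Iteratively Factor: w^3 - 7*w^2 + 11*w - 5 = (w - 5)*(w^2 - 2*w + 1) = (w - 5)*(w - 1)*(w - 1)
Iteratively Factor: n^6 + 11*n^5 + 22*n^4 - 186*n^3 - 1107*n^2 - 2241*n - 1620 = (n + 3)*(n^5 + 8*n^4 - 2*n^3 - 180*n^2 - 567*n - 540) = (n + 3)^2*(n^4 + 5*n^3 - 17*n^2 - 129*n - 180) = (n - 5)*(n + 3)^2*(n^3 + 10*n^2 + 33*n + 36) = (n - 5)*(n + 3)^3*(n^2 + 7*n + 12) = (n - 5)*(n + 3)^3*(n + 4)*(n + 3)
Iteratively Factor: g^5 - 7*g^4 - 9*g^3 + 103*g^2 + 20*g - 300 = (g - 2)*(g^4 - 5*g^3 - 19*g^2 + 65*g + 150) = (g - 5)*(g - 2)*(g^3 - 19*g - 30) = (g - 5)*(g - 2)*(g + 3)*(g^2 - 3*g - 10) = (g - 5)*(g - 2)*(g + 2)*(g + 3)*(g - 5)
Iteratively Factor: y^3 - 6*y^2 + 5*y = (y - 5)*(y^2 - y) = (y - 5)*(y - 1)*(y)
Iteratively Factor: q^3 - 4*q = (q + 2)*(q^2 - 2*q) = (q - 2)*(q + 2)*(q)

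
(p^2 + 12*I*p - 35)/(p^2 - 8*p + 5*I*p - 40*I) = (p + 7*I)/(p - 8)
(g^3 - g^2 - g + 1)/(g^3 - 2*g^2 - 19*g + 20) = (g^2 - 1)/(g^2 - g - 20)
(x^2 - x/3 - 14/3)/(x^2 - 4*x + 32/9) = 3*(3*x^2 - x - 14)/(9*x^2 - 36*x + 32)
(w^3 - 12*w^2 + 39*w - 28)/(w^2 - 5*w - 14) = (w^2 - 5*w + 4)/(w + 2)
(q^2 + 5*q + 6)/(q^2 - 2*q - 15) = (q + 2)/(q - 5)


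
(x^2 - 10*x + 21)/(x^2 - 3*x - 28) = (x - 3)/(x + 4)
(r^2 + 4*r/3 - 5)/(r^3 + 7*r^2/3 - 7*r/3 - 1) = (3*r - 5)/(3*r^2 - 2*r - 1)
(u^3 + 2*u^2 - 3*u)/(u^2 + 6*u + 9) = u*(u - 1)/(u + 3)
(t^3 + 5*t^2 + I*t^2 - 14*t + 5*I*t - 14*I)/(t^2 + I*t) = t + 5 - 14/t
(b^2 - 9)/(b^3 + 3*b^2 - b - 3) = (b - 3)/(b^2 - 1)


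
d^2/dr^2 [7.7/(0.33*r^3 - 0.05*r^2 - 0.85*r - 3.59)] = ((0.77 - 15.246*r)*(-0.33*r^3 + 0.05*r^2 + 0.85*r + 3.59) - 7.7*(-1.98*r^2 + 0.2*r + 1.7)*(-0.99*r^2 + 0.1*r + 0.85))/(-0.33*r^3 + 0.05*r^2 + 0.85*r + 3.59)^3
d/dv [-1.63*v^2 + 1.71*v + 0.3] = 1.71 - 3.26*v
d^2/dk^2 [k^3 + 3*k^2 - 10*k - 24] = 6*k + 6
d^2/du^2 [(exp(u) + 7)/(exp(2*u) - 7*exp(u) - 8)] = (exp(4*u) + 35*exp(3*u) - 99*exp(2*u) + 511*exp(u) - 328)*exp(u)/(exp(6*u) - 21*exp(5*u) + 123*exp(4*u) - 7*exp(3*u) - 984*exp(2*u) - 1344*exp(u) - 512)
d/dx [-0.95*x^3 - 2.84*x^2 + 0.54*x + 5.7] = -2.85*x^2 - 5.68*x + 0.54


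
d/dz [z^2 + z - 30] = 2*z + 1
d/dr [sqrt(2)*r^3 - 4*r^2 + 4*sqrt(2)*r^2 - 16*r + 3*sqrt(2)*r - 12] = 3*sqrt(2)*r^2 - 8*r + 8*sqrt(2)*r - 16 + 3*sqrt(2)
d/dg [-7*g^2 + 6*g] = 6 - 14*g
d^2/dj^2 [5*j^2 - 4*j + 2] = 10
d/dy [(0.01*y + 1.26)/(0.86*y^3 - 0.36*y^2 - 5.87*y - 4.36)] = (-0.0172*y^3 - 3.2472*y^2 + 0.9072*y + 7.3526)/(0.7396*y^6 - 0.6192*y^5 - 9.9668*y^4 - 3.2728*y^3 + 37.5961*y^2 + 51.1864*y + 19.0096)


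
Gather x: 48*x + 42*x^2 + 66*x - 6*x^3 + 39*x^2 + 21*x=-6*x^3 + 81*x^2 + 135*x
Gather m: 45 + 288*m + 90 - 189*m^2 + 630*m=-189*m^2 + 918*m + 135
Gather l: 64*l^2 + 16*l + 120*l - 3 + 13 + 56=64*l^2 + 136*l + 66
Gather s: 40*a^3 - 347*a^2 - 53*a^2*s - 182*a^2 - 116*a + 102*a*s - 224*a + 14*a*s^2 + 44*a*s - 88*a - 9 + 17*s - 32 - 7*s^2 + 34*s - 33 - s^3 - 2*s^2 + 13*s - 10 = 40*a^3 - 529*a^2 - 428*a - s^3 + s^2*(14*a - 9) + s*(-53*a^2 + 146*a + 64) - 84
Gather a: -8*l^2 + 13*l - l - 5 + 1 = -8*l^2 + 12*l - 4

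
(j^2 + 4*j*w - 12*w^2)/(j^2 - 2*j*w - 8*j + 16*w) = (j + 6*w)/(j - 8)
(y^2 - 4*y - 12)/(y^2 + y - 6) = (y^2 - 4*y - 12)/(y^2 + y - 6)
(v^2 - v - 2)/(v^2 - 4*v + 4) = (v + 1)/(v - 2)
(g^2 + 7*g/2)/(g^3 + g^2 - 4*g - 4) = g*(2*g + 7)/(2*(g^3 + g^2 - 4*g - 4))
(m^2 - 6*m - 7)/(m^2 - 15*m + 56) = (m + 1)/(m - 8)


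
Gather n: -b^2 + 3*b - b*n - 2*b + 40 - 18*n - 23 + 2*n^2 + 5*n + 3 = -b^2 + b + 2*n^2 + n*(-b - 13) + 20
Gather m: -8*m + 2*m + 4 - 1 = 3 - 6*m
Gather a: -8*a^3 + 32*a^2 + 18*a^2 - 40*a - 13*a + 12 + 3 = -8*a^3 + 50*a^2 - 53*a + 15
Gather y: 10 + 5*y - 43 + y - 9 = 6*y - 42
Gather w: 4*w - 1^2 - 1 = 4*w - 2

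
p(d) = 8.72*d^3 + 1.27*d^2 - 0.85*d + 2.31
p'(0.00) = -0.85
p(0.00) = 2.31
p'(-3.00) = 226.97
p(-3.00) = -219.15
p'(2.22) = 133.72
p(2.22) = 102.09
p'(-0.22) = -0.14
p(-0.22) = 2.47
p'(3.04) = 248.63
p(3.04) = 256.45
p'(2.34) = 148.34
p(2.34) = 119.00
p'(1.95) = 103.58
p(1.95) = 70.14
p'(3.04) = 248.63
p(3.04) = 256.45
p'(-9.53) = 2350.82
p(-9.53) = -7421.61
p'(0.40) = 4.35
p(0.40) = 2.73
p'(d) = 26.16*d^2 + 2.54*d - 0.85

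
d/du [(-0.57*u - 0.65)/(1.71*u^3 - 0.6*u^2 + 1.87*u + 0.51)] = (1.9494*u^3 + 2.9925*u^2 - 0.78*u + 0.9248)/(2.9241*u^6 - 2.052*u^5 + 6.7554*u^4 - 0.4998*u^3 + 2.8849*u^2 + 1.9074*u + 0.2601)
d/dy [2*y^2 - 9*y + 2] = 4*y - 9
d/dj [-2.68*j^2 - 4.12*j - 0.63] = -5.36*j - 4.12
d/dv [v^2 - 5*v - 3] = 2*v - 5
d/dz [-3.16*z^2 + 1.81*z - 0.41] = 1.81 - 6.32*z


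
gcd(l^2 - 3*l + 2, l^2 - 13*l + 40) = 1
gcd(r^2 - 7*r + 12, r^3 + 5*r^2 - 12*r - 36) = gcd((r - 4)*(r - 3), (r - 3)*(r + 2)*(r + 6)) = r - 3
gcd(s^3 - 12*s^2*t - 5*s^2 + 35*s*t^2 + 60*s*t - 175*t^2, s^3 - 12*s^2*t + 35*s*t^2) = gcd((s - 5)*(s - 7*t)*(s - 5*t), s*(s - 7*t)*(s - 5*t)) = s^2 - 12*s*t + 35*t^2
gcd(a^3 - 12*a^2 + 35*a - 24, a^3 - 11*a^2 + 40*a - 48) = a - 3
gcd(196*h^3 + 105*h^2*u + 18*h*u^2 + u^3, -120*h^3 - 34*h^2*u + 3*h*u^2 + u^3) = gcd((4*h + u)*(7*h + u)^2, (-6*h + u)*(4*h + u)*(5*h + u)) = 4*h + u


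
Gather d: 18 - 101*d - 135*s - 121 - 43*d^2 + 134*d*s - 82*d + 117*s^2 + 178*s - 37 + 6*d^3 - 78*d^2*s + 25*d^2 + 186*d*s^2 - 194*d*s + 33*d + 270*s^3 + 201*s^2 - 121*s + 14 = 6*d^3 + d^2*(-78*s - 18) + d*(186*s^2 - 60*s - 150) + 270*s^3 + 318*s^2 - 78*s - 126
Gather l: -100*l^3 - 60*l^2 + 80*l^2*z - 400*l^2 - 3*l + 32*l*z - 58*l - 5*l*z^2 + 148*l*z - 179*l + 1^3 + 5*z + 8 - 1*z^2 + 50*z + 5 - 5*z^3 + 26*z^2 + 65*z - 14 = -100*l^3 + l^2*(80*z - 460) + l*(-5*z^2 + 180*z - 240) - 5*z^3 + 25*z^2 + 120*z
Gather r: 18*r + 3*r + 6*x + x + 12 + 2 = 21*r + 7*x + 14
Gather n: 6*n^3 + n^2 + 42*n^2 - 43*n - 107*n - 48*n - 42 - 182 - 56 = 6*n^3 + 43*n^2 - 198*n - 280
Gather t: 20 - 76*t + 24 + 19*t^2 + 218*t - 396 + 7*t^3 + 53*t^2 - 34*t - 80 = 7*t^3 + 72*t^2 + 108*t - 432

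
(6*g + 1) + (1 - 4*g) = 2*g + 2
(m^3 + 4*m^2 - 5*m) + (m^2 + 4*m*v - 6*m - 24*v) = m^3 + 5*m^2 + 4*m*v - 11*m - 24*v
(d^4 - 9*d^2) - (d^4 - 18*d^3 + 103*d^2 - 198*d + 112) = 18*d^3 - 112*d^2 + 198*d - 112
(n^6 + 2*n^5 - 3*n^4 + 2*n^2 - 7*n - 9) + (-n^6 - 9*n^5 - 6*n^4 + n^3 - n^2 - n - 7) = -7*n^5 - 9*n^4 + n^3 + n^2 - 8*n - 16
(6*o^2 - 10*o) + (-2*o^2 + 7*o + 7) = 4*o^2 - 3*o + 7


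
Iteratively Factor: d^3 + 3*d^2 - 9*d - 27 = (d + 3)*(d^2 - 9) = (d + 3)^2*(d - 3)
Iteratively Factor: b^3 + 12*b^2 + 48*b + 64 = (b + 4)*(b^2 + 8*b + 16) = (b + 4)^2*(b + 4)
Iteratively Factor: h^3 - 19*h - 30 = (h - 5)*(h^2 + 5*h + 6) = (h - 5)*(h + 3)*(h + 2)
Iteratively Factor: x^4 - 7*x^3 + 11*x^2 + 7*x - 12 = (x - 4)*(x^3 - 3*x^2 - x + 3) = (x - 4)*(x + 1)*(x^2 - 4*x + 3) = (x - 4)*(x - 1)*(x + 1)*(x - 3)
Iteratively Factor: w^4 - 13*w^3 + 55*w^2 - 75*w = (w - 5)*(w^3 - 8*w^2 + 15*w) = (w - 5)^2*(w^2 - 3*w) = w*(w - 5)^2*(w - 3)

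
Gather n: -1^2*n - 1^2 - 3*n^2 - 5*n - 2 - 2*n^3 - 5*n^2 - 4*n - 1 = -2*n^3 - 8*n^2 - 10*n - 4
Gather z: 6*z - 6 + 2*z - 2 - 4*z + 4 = 4*z - 4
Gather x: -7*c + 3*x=-7*c + 3*x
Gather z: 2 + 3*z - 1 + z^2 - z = z^2 + 2*z + 1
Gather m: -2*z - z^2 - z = -z^2 - 3*z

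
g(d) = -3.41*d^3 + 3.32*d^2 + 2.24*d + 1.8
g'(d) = -10.23*d^2 + 6.64*d + 2.24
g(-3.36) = 161.11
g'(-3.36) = -135.56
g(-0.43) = 1.72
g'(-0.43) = -2.51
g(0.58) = 3.55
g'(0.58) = 2.65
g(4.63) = -255.11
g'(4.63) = -186.32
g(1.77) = -2.74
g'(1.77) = -18.06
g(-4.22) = 307.74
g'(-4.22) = -207.96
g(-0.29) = 1.51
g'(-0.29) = -0.55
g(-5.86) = 788.88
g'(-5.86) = -387.96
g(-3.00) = 117.03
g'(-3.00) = -109.75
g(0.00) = 1.80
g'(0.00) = 2.24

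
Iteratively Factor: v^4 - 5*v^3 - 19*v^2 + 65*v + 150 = (v - 5)*(v^3 - 19*v - 30) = (v - 5)^2*(v^2 + 5*v + 6) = (v - 5)^2*(v + 3)*(v + 2)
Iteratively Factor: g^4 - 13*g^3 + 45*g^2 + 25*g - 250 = (g + 2)*(g^3 - 15*g^2 + 75*g - 125) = (g - 5)*(g + 2)*(g^2 - 10*g + 25) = (g - 5)^2*(g + 2)*(g - 5)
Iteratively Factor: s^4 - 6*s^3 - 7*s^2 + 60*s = (s + 3)*(s^3 - 9*s^2 + 20*s) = (s - 4)*(s + 3)*(s^2 - 5*s) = s*(s - 4)*(s + 3)*(s - 5)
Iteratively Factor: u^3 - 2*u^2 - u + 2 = (u - 1)*(u^2 - u - 2) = (u - 1)*(u + 1)*(u - 2)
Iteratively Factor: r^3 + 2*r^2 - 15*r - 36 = (r + 3)*(r^2 - r - 12) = (r - 4)*(r + 3)*(r + 3)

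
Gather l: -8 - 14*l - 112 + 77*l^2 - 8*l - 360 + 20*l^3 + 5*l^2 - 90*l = 20*l^3 + 82*l^2 - 112*l - 480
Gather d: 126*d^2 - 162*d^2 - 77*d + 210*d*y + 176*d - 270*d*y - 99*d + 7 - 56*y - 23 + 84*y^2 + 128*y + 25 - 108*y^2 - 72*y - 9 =-36*d^2 - 60*d*y - 24*y^2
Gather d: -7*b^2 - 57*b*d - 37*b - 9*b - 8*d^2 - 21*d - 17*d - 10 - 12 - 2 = -7*b^2 - 46*b - 8*d^2 + d*(-57*b - 38) - 24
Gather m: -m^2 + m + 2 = -m^2 + m + 2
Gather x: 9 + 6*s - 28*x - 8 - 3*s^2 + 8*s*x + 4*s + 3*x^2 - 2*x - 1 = -3*s^2 + 10*s + 3*x^2 + x*(8*s - 30)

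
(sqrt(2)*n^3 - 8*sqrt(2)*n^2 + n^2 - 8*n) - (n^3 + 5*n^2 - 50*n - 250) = -n^3 + sqrt(2)*n^3 - 8*sqrt(2)*n^2 - 4*n^2 + 42*n + 250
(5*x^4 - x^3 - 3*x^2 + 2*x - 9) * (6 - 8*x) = -40*x^5 + 38*x^4 + 18*x^3 - 34*x^2 + 84*x - 54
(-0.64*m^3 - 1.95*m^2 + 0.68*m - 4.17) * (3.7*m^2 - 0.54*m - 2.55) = -2.368*m^5 - 6.8694*m^4 + 5.201*m^3 - 10.8237*m^2 + 0.5178*m + 10.6335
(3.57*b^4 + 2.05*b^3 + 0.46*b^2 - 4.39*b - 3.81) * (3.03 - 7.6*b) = -27.132*b^5 - 4.7629*b^4 + 2.7155*b^3 + 34.7578*b^2 + 15.6543*b - 11.5443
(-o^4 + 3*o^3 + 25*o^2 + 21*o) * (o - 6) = -o^5 + 9*o^4 + 7*o^3 - 129*o^2 - 126*o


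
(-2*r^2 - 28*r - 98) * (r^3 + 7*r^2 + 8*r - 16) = -2*r^5 - 42*r^4 - 310*r^3 - 878*r^2 - 336*r + 1568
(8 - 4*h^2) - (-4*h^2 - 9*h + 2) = 9*h + 6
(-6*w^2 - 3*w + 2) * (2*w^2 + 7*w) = -12*w^4 - 48*w^3 - 17*w^2 + 14*w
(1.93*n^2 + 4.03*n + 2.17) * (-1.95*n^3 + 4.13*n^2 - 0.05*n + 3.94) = -3.7635*n^5 + 0.112399999999999*n^4 + 12.3159*n^3 + 16.3648*n^2 + 15.7697*n + 8.5498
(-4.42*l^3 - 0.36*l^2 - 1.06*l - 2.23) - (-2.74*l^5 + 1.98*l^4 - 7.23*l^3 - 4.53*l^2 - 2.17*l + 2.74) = 2.74*l^5 - 1.98*l^4 + 2.81*l^3 + 4.17*l^2 + 1.11*l - 4.97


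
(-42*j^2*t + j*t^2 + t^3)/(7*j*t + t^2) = -6*j + t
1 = 1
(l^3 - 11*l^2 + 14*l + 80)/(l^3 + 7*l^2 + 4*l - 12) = (l^2 - 13*l + 40)/(l^2 + 5*l - 6)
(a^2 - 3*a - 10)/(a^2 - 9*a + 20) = (a + 2)/(a - 4)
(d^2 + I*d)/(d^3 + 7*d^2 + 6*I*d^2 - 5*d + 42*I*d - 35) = d/(d^2 + d*(7 + 5*I) + 35*I)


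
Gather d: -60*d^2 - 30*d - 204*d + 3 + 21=-60*d^2 - 234*d + 24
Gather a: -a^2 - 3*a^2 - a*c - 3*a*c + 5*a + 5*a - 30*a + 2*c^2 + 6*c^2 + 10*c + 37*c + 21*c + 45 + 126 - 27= -4*a^2 + a*(-4*c - 20) + 8*c^2 + 68*c + 144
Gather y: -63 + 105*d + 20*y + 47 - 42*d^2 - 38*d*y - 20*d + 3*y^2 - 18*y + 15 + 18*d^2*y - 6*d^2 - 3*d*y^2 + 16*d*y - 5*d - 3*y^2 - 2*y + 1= -48*d^2 - 3*d*y^2 + 80*d + y*(18*d^2 - 22*d)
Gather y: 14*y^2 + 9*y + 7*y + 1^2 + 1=14*y^2 + 16*y + 2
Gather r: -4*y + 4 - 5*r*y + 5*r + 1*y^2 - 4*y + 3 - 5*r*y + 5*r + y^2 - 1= r*(10 - 10*y) + 2*y^2 - 8*y + 6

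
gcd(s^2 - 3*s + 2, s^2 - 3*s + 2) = s^2 - 3*s + 2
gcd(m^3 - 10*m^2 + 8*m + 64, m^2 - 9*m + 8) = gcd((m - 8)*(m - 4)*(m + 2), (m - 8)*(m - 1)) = m - 8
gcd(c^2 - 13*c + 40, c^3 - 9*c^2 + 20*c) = c - 5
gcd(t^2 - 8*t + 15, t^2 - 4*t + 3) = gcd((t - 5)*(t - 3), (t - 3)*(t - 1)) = t - 3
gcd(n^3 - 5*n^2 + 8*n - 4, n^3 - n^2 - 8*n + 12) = n^2 - 4*n + 4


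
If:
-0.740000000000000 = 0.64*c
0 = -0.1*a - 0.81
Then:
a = -8.10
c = -1.16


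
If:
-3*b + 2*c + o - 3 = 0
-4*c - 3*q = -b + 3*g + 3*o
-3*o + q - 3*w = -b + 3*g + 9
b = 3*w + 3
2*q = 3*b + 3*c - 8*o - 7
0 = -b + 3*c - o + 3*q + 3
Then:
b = 650/101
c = 829/101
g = -2906/303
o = 595/101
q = -515/101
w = 347/303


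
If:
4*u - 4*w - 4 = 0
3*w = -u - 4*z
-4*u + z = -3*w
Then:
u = -9/8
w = -17/8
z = 15/8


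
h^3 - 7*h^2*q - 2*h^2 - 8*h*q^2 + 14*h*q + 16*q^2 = (h - 2)*(h - 8*q)*(h + q)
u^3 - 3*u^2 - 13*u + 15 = (u - 5)*(u - 1)*(u + 3)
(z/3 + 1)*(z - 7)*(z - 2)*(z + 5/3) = z^4/3 - 13*z^3/9 - 23*z^2/3 + 61*z/9 + 70/3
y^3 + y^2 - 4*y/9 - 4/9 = (y - 2/3)*(y + 2/3)*(y + 1)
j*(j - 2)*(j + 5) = j^3 + 3*j^2 - 10*j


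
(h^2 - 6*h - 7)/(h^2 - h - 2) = (h - 7)/(h - 2)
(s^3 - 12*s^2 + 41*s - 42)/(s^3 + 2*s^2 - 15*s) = (s^2 - 9*s + 14)/(s*(s + 5))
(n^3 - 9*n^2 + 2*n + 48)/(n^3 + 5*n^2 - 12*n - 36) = (n - 8)/(n + 6)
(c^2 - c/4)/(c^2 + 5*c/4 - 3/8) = 2*c/(2*c + 3)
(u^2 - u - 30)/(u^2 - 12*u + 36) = (u + 5)/(u - 6)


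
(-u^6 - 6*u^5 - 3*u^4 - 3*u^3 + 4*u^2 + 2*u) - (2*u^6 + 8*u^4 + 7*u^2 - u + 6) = -3*u^6 - 6*u^5 - 11*u^4 - 3*u^3 - 3*u^2 + 3*u - 6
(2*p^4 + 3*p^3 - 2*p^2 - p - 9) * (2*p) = 4*p^5 + 6*p^4 - 4*p^3 - 2*p^2 - 18*p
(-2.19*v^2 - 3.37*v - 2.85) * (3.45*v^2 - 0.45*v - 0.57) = -7.5555*v^4 - 10.641*v^3 - 7.0677*v^2 + 3.2034*v + 1.6245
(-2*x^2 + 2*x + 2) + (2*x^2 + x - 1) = 3*x + 1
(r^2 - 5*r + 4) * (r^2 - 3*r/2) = r^4 - 13*r^3/2 + 23*r^2/2 - 6*r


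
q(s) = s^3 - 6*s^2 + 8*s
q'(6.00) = 44.00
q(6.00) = 48.00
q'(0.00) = 8.00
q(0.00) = 0.00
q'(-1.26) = 27.88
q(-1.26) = -21.61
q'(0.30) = 4.67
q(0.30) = 1.89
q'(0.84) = 0.04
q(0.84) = 3.08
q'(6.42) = 54.61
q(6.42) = 68.67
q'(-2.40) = 54.08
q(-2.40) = -67.58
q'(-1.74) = 37.96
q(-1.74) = -37.35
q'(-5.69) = 173.41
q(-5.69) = -424.00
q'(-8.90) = 352.43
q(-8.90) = -1251.43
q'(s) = 3*s^2 - 12*s + 8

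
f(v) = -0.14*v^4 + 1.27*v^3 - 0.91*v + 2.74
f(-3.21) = -51.21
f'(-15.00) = 2746.34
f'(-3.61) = 75.09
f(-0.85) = 2.66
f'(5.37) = 22.24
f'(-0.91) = 2.67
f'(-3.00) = 48.50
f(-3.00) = -40.16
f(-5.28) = -288.21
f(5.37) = 78.10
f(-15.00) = -11357.36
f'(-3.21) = 56.87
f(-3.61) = -77.50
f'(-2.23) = 24.25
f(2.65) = 17.06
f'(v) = -0.56*v^3 + 3.81*v^2 - 0.91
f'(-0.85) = 2.19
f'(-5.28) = 187.74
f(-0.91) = 2.52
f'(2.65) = 15.42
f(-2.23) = -12.78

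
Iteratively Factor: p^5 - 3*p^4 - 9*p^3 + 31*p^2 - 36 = (p + 3)*(p^4 - 6*p^3 + 9*p^2 + 4*p - 12) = (p - 2)*(p + 3)*(p^3 - 4*p^2 + p + 6) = (p - 3)*(p - 2)*(p + 3)*(p^2 - p - 2) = (p - 3)*(p - 2)^2*(p + 3)*(p + 1)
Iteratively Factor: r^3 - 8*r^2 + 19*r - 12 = (r - 3)*(r^2 - 5*r + 4) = (r - 3)*(r - 1)*(r - 4)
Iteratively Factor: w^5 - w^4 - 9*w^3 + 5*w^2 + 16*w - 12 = (w + 2)*(w^4 - 3*w^3 - 3*w^2 + 11*w - 6) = (w - 3)*(w + 2)*(w^3 - 3*w + 2) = (w - 3)*(w + 2)^2*(w^2 - 2*w + 1) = (w - 3)*(w - 1)*(w + 2)^2*(w - 1)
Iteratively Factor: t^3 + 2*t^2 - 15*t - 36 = (t - 4)*(t^2 + 6*t + 9) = (t - 4)*(t + 3)*(t + 3)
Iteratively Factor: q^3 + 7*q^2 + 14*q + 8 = (q + 1)*(q^2 + 6*q + 8) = (q + 1)*(q + 2)*(q + 4)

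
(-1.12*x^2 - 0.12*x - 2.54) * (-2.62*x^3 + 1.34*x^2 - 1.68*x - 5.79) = 2.9344*x^5 - 1.1864*x^4 + 8.3756*x^3 + 3.2828*x^2 + 4.962*x + 14.7066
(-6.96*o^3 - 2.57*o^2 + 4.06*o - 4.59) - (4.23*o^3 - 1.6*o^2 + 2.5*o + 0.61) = -11.19*o^3 - 0.97*o^2 + 1.56*o - 5.2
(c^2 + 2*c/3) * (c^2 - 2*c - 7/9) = c^4 - 4*c^3/3 - 19*c^2/9 - 14*c/27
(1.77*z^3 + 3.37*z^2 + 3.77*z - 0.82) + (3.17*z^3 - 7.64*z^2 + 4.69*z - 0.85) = 4.94*z^3 - 4.27*z^2 + 8.46*z - 1.67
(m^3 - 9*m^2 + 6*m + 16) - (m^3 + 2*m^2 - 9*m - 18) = -11*m^2 + 15*m + 34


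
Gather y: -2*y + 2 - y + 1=3 - 3*y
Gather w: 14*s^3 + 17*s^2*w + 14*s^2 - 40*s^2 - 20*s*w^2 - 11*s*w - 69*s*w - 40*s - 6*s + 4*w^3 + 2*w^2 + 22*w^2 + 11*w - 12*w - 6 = 14*s^3 - 26*s^2 - 46*s + 4*w^3 + w^2*(24 - 20*s) + w*(17*s^2 - 80*s - 1) - 6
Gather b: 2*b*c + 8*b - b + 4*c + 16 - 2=b*(2*c + 7) + 4*c + 14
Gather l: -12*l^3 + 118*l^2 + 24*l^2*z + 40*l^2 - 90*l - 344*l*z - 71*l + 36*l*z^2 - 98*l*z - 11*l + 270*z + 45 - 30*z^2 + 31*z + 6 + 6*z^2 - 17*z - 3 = -12*l^3 + l^2*(24*z + 158) + l*(36*z^2 - 442*z - 172) - 24*z^2 + 284*z + 48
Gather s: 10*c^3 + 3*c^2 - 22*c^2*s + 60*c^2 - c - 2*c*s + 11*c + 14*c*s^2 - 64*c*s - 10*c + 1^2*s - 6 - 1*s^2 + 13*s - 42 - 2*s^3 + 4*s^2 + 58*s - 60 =10*c^3 + 63*c^2 - 2*s^3 + s^2*(14*c + 3) + s*(-22*c^2 - 66*c + 72) - 108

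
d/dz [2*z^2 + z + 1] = 4*z + 1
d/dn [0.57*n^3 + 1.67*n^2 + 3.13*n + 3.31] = 1.71*n^2 + 3.34*n + 3.13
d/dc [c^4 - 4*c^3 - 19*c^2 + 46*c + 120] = 4*c^3 - 12*c^2 - 38*c + 46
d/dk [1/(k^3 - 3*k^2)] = 3*(2 - k)/(k^3*(k - 3)^2)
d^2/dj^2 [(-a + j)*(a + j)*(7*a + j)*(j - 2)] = -2*a^2 + 42*a*j - 28*a + 12*j^2 - 12*j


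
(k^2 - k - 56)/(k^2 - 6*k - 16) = (k + 7)/(k + 2)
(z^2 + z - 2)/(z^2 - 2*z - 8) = (z - 1)/(z - 4)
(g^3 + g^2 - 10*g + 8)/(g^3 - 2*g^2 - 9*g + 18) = (g^2 + 3*g - 4)/(g^2 - 9)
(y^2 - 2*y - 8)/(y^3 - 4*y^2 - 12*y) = (y - 4)/(y*(y - 6))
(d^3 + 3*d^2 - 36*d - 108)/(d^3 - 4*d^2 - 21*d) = (d^2 - 36)/(d*(d - 7))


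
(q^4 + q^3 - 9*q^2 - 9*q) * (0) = 0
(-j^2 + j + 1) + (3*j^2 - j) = 2*j^2 + 1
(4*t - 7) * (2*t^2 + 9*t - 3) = 8*t^3 + 22*t^2 - 75*t + 21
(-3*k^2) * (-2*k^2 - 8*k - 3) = 6*k^4 + 24*k^3 + 9*k^2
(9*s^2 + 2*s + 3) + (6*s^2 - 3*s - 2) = 15*s^2 - s + 1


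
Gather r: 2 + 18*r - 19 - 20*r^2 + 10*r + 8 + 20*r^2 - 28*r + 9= 0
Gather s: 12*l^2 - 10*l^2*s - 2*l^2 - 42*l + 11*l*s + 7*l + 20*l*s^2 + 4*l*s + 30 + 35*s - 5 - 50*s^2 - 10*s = 10*l^2 - 35*l + s^2*(20*l - 50) + s*(-10*l^2 + 15*l + 25) + 25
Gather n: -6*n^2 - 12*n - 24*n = -6*n^2 - 36*n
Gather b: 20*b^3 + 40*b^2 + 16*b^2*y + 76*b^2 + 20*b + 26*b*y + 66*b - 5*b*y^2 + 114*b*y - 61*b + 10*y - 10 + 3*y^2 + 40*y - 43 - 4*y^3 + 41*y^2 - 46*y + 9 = 20*b^3 + b^2*(16*y + 116) + b*(-5*y^2 + 140*y + 25) - 4*y^3 + 44*y^2 + 4*y - 44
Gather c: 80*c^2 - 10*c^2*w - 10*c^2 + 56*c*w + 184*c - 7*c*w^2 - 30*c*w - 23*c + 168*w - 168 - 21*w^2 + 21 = c^2*(70 - 10*w) + c*(-7*w^2 + 26*w + 161) - 21*w^2 + 168*w - 147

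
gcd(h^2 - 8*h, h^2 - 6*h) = h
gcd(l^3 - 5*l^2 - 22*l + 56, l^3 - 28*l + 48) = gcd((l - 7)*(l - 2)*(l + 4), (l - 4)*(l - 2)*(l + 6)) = l - 2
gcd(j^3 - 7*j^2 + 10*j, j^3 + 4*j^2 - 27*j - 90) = j - 5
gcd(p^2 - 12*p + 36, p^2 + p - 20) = 1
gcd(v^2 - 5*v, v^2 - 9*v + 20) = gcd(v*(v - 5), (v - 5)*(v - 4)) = v - 5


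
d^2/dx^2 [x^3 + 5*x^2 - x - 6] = 6*x + 10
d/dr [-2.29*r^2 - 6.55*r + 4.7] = -4.58*r - 6.55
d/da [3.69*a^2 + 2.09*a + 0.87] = 7.38*a + 2.09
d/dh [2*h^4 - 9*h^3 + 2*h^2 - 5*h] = 8*h^3 - 27*h^2 + 4*h - 5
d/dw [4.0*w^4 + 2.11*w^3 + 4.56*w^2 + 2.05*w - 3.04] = 16.0*w^3 + 6.33*w^2 + 9.12*w + 2.05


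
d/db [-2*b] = -2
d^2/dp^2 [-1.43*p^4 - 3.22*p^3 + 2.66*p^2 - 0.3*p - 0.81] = -17.16*p^2 - 19.32*p + 5.32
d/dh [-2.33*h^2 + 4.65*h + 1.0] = 4.65 - 4.66*h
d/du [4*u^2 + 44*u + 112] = 8*u + 44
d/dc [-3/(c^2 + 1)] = 6*c/(c^2 + 1)^2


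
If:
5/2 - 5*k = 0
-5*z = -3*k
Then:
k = 1/2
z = 3/10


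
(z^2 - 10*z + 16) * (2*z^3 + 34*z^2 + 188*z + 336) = 2*z^5 + 14*z^4 - 120*z^3 - 1000*z^2 - 352*z + 5376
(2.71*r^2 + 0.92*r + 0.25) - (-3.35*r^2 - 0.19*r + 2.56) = 6.06*r^2 + 1.11*r - 2.31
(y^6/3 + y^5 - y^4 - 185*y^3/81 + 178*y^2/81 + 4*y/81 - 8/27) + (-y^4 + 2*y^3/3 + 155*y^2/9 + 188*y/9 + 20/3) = y^6/3 + y^5 - 2*y^4 - 131*y^3/81 + 1573*y^2/81 + 1696*y/81 + 172/27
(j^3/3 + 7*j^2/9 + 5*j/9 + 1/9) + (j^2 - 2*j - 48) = j^3/3 + 16*j^2/9 - 13*j/9 - 431/9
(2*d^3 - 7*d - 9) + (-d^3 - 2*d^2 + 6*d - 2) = d^3 - 2*d^2 - d - 11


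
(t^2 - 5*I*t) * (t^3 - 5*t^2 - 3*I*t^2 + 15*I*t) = t^5 - 5*t^4 - 8*I*t^4 - 15*t^3 + 40*I*t^3 + 75*t^2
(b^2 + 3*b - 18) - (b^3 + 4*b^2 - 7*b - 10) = -b^3 - 3*b^2 + 10*b - 8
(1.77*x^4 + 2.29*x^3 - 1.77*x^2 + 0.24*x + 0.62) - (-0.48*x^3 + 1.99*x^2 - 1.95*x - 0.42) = 1.77*x^4 + 2.77*x^3 - 3.76*x^2 + 2.19*x + 1.04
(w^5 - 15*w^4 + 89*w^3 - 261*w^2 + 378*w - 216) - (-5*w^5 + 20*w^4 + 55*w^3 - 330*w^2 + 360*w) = 6*w^5 - 35*w^4 + 34*w^3 + 69*w^2 + 18*w - 216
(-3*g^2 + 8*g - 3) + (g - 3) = -3*g^2 + 9*g - 6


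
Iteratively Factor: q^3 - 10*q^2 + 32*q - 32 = (q - 4)*(q^2 - 6*q + 8) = (q - 4)^2*(q - 2)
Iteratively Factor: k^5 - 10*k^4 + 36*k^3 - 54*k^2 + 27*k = (k)*(k^4 - 10*k^3 + 36*k^2 - 54*k + 27) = k*(k - 3)*(k^3 - 7*k^2 + 15*k - 9) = k*(k - 3)^2*(k^2 - 4*k + 3) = k*(k - 3)^2*(k - 1)*(k - 3)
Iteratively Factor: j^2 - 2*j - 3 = (j + 1)*(j - 3)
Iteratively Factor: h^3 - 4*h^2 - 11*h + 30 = (h - 2)*(h^2 - 2*h - 15) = (h - 2)*(h + 3)*(h - 5)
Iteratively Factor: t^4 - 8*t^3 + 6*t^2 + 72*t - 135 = (t - 3)*(t^3 - 5*t^2 - 9*t + 45) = (t - 3)*(t + 3)*(t^2 - 8*t + 15) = (t - 5)*(t - 3)*(t + 3)*(t - 3)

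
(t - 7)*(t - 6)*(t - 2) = t^3 - 15*t^2 + 68*t - 84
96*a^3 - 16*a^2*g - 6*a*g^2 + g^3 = (-6*a + g)*(-4*a + g)*(4*a + g)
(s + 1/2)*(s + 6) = s^2 + 13*s/2 + 3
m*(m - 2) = m^2 - 2*m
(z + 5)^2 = z^2 + 10*z + 25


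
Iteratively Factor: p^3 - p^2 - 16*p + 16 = (p + 4)*(p^2 - 5*p + 4) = (p - 1)*(p + 4)*(p - 4)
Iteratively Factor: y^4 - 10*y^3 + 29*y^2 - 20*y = (y - 5)*(y^3 - 5*y^2 + 4*y) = (y - 5)*(y - 1)*(y^2 - 4*y) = y*(y - 5)*(y - 1)*(y - 4)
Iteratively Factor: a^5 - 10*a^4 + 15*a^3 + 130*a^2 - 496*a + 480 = (a - 5)*(a^4 - 5*a^3 - 10*a^2 + 80*a - 96) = (a - 5)*(a + 4)*(a^3 - 9*a^2 + 26*a - 24) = (a - 5)*(a - 3)*(a + 4)*(a^2 - 6*a + 8) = (a - 5)*(a - 3)*(a - 2)*(a + 4)*(a - 4)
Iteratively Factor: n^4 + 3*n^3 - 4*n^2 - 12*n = (n + 3)*(n^3 - 4*n) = n*(n + 3)*(n^2 - 4) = n*(n - 2)*(n + 3)*(n + 2)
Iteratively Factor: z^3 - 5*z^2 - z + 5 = (z + 1)*(z^2 - 6*z + 5) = (z - 5)*(z + 1)*(z - 1)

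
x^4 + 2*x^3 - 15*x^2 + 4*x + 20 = (x - 2)^2*(x + 1)*(x + 5)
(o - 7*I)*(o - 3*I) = o^2 - 10*I*o - 21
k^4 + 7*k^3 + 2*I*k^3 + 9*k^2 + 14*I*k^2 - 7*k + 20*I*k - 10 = (k + 2)*(k + 5)*(k + I)^2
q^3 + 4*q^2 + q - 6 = (q - 1)*(q + 2)*(q + 3)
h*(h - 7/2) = h^2 - 7*h/2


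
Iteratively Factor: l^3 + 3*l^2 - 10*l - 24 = (l + 2)*(l^2 + l - 12) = (l + 2)*(l + 4)*(l - 3)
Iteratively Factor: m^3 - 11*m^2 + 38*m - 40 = (m - 4)*(m^2 - 7*m + 10) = (m - 5)*(m - 4)*(m - 2)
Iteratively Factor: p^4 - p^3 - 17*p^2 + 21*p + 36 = (p + 4)*(p^3 - 5*p^2 + 3*p + 9) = (p - 3)*(p + 4)*(p^2 - 2*p - 3) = (p - 3)*(p + 1)*(p + 4)*(p - 3)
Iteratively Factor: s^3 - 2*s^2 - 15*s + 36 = (s - 3)*(s^2 + s - 12) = (s - 3)^2*(s + 4)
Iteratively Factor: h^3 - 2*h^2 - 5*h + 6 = (h + 2)*(h^2 - 4*h + 3) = (h - 1)*(h + 2)*(h - 3)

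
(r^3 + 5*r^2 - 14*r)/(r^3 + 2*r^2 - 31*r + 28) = r*(r - 2)/(r^2 - 5*r + 4)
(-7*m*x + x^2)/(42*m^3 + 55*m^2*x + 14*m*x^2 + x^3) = x*(-7*m + x)/(42*m^3 + 55*m^2*x + 14*m*x^2 + x^3)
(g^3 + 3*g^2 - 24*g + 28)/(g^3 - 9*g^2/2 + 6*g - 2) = 2*(g + 7)/(2*g - 1)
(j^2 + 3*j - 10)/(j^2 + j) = (j^2 + 3*j - 10)/(j*(j + 1))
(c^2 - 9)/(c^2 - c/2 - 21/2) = 2*(c - 3)/(2*c - 7)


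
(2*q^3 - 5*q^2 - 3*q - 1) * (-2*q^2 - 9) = -4*q^5 + 10*q^4 - 12*q^3 + 47*q^2 + 27*q + 9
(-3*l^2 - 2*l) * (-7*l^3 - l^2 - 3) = 21*l^5 + 17*l^4 + 2*l^3 + 9*l^2 + 6*l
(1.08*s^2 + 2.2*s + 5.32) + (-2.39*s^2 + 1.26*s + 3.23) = -1.31*s^2 + 3.46*s + 8.55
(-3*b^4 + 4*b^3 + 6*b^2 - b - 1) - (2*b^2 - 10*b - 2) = -3*b^4 + 4*b^3 + 4*b^2 + 9*b + 1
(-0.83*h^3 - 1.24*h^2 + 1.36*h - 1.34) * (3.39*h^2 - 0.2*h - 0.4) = -2.8137*h^5 - 4.0376*h^4 + 5.1904*h^3 - 4.3186*h^2 - 0.276*h + 0.536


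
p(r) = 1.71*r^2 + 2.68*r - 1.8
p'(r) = 3.42*r + 2.68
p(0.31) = -0.80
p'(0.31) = 3.74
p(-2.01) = -0.28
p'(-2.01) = -4.19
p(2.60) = 16.73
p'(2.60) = 11.57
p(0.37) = -0.57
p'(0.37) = 3.95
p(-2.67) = 3.23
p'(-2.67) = -6.45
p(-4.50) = 20.77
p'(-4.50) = -12.71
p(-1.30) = -2.39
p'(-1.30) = -1.77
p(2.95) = 20.99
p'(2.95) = 12.77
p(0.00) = -1.80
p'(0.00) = 2.68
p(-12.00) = 212.28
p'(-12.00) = -38.36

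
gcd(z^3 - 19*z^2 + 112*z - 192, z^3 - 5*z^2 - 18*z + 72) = z - 3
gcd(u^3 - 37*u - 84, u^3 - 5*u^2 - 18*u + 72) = u + 4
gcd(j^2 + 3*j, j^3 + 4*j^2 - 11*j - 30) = 1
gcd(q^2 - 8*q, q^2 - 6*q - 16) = q - 8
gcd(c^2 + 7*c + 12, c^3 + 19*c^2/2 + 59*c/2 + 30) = c^2 + 7*c + 12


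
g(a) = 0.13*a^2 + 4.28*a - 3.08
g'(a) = 0.26*a + 4.28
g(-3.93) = -17.89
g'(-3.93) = 3.26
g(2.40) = 7.94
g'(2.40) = 4.90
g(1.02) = 1.42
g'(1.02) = 4.55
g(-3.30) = -15.79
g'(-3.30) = 3.42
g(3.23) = 12.10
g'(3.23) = 5.12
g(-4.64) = -20.14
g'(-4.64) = 3.07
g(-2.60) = -13.33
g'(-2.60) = 3.60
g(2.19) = 6.92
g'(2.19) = 4.85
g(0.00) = -3.08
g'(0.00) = 4.28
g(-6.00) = -24.08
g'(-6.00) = 2.72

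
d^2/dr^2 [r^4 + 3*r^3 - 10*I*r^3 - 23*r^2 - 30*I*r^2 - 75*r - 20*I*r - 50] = 12*r^2 + r*(18 - 60*I) - 46 - 60*I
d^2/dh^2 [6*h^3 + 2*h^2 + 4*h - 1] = 36*h + 4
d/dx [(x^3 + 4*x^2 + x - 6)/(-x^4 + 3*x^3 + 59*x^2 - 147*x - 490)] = (x^4 + 4*x^3 + 30*x^2 - 460*x - 343)/(x^6 - 10*x^5 - 73*x^4 + 980*x^3 - 49*x^2 - 24010*x + 60025)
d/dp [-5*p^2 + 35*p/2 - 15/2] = 35/2 - 10*p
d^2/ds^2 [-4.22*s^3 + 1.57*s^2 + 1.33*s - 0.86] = 3.14 - 25.32*s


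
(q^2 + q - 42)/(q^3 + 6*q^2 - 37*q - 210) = 1/(q + 5)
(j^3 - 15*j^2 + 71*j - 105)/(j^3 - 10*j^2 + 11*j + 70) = (j - 3)/(j + 2)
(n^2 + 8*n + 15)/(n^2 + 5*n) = (n + 3)/n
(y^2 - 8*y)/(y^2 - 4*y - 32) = y/(y + 4)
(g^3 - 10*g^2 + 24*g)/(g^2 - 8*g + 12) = g*(g - 4)/(g - 2)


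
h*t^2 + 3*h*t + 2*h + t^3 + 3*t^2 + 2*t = (h + t)*(t + 1)*(t + 2)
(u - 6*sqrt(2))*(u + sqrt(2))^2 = u^3 - 4*sqrt(2)*u^2 - 22*u - 12*sqrt(2)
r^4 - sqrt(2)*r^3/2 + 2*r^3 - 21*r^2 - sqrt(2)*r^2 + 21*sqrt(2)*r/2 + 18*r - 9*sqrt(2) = (r - 3)*(r - 1)*(r + 6)*(r - sqrt(2)/2)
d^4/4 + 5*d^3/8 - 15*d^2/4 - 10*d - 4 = (d/4 + 1)*(d - 4)*(d + 1/2)*(d + 2)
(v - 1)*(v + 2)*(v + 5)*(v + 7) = v^4 + 13*v^3 + 45*v^2 + 11*v - 70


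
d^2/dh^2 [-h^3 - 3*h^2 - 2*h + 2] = -6*h - 6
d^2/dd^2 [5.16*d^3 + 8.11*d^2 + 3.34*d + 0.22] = 30.96*d + 16.22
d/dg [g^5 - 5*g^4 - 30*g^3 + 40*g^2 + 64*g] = 5*g^4 - 20*g^3 - 90*g^2 + 80*g + 64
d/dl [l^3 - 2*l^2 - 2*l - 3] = 3*l^2 - 4*l - 2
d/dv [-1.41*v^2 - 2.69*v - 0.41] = -2.82*v - 2.69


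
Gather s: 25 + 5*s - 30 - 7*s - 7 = -2*s - 12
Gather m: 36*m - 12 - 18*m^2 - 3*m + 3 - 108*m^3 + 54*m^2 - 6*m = -108*m^3 + 36*m^2 + 27*m - 9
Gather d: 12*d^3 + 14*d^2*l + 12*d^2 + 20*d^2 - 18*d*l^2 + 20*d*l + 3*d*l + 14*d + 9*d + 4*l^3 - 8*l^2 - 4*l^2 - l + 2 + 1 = 12*d^3 + d^2*(14*l + 32) + d*(-18*l^2 + 23*l + 23) + 4*l^3 - 12*l^2 - l + 3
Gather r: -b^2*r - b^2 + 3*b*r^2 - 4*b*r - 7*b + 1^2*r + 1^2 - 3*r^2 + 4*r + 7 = -b^2 - 7*b + r^2*(3*b - 3) + r*(-b^2 - 4*b + 5) + 8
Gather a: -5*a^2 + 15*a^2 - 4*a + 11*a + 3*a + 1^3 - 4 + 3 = 10*a^2 + 10*a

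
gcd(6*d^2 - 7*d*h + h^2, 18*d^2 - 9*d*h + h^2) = 6*d - h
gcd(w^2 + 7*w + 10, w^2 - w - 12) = 1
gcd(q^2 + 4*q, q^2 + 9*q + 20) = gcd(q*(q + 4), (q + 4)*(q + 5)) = q + 4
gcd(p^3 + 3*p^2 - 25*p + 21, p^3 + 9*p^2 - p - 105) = p^2 + 4*p - 21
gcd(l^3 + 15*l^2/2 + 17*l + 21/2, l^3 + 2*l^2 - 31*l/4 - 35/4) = l^2 + 9*l/2 + 7/2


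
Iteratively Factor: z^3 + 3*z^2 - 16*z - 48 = (z + 4)*(z^2 - z - 12) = (z - 4)*(z + 4)*(z + 3)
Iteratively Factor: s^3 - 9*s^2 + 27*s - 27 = (s - 3)*(s^2 - 6*s + 9) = (s - 3)^2*(s - 3)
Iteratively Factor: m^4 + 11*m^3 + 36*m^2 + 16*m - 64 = (m - 1)*(m^3 + 12*m^2 + 48*m + 64) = (m - 1)*(m + 4)*(m^2 + 8*m + 16) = (m - 1)*(m + 4)^2*(m + 4)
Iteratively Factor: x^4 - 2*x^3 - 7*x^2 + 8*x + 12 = (x - 3)*(x^3 + x^2 - 4*x - 4) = (x - 3)*(x + 1)*(x^2 - 4) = (x - 3)*(x - 2)*(x + 1)*(x + 2)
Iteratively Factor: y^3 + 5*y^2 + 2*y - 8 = (y + 4)*(y^2 + y - 2) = (y - 1)*(y + 4)*(y + 2)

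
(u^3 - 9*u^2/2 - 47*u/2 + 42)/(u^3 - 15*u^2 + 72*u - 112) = (u^2 + 5*u/2 - 6)/(u^2 - 8*u + 16)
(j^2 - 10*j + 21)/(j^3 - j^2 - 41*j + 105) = (j - 7)/(j^2 + 2*j - 35)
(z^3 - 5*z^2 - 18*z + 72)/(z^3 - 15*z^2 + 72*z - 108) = (z + 4)/(z - 6)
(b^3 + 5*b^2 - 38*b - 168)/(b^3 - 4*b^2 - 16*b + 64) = (b^2 + b - 42)/(b^2 - 8*b + 16)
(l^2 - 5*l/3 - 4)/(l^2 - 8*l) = (l^2 - 5*l/3 - 4)/(l*(l - 8))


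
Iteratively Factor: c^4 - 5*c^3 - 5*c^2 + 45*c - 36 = (c - 3)*(c^3 - 2*c^2 - 11*c + 12) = (c - 3)*(c + 3)*(c^2 - 5*c + 4) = (c - 4)*(c - 3)*(c + 3)*(c - 1)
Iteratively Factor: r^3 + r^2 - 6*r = (r - 2)*(r^2 + 3*r) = (r - 2)*(r + 3)*(r)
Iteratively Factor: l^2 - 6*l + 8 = (l - 4)*(l - 2)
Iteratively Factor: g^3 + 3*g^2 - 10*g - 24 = (g + 2)*(g^2 + g - 12) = (g + 2)*(g + 4)*(g - 3)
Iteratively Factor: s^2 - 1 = (s - 1)*(s + 1)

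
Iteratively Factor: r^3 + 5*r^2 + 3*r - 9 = (r + 3)*(r^2 + 2*r - 3) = (r + 3)^2*(r - 1)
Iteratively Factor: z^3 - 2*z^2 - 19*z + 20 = (z - 5)*(z^2 + 3*z - 4) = (z - 5)*(z - 1)*(z + 4)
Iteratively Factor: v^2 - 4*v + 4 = (v - 2)*(v - 2)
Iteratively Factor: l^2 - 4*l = (l - 4)*(l)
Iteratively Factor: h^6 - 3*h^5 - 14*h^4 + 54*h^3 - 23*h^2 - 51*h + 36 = (h - 3)*(h^5 - 14*h^3 + 12*h^2 + 13*h - 12) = (h - 3)*(h - 1)*(h^4 + h^3 - 13*h^2 - h + 12) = (h - 3)*(h - 1)^2*(h^3 + 2*h^2 - 11*h - 12) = (h - 3)^2*(h - 1)^2*(h^2 + 5*h + 4) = (h - 3)^2*(h - 1)^2*(h + 4)*(h + 1)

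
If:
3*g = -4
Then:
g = -4/3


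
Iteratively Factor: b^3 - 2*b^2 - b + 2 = (b + 1)*(b^2 - 3*b + 2) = (b - 2)*(b + 1)*(b - 1)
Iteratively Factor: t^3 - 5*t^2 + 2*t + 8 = (t - 4)*(t^2 - t - 2) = (t - 4)*(t + 1)*(t - 2)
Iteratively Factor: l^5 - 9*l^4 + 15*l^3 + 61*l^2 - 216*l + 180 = (l - 2)*(l^4 - 7*l^3 + l^2 + 63*l - 90) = (l - 3)*(l - 2)*(l^3 - 4*l^2 - 11*l + 30) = (l - 5)*(l - 3)*(l - 2)*(l^2 + l - 6) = (l - 5)*(l - 3)*(l - 2)*(l + 3)*(l - 2)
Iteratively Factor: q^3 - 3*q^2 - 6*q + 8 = (q + 2)*(q^2 - 5*q + 4) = (q - 4)*(q + 2)*(q - 1)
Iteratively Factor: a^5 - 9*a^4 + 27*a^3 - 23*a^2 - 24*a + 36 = (a - 2)*(a^4 - 7*a^3 + 13*a^2 + 3*a - 18) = (a - 2)*(a + 1)*(a^3 - 8*a^2 + 21*a - 18) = (a - 3)*(a - 2)*(a + 1)*(a^2 - 5*a + 6) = (a - 3)*(a - 2)^2*(a + 1)*(a - 3)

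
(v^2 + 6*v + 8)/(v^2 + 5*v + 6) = (v + 4)/(v + 3)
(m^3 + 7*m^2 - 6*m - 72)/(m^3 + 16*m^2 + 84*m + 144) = (m - 3)/(m + 6)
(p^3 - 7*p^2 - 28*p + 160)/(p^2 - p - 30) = (p^2 - 12*p + 32)/(p - 6)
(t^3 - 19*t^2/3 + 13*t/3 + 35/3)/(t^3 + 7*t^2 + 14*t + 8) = (3*t^2 - 22*t + 35)/(3*(t^2 + 6*t + 8))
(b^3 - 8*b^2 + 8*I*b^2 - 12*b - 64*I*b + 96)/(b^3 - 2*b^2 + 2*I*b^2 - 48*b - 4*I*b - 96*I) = (b + 6*I)/(b + 6)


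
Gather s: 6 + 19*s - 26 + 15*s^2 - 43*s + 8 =15*s^2 - 24*s - 12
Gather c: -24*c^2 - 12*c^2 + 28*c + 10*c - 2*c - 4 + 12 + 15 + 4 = -36*c^2 + 36*c + 27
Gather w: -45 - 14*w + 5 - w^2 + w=-w^2 - 13*w - 40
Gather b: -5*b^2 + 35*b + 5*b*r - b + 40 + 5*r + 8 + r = -5*b^2 + b*(5*r + 34) + 6*r + 48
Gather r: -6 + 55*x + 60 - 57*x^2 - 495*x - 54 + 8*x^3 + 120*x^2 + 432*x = 8*x^3 + 63*x^2 - 8*x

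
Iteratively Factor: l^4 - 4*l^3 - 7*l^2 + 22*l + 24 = (l + 1)*(l^3 - 5*l^2 - 2*l + 24) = (l - 4)*(l + 1)*(l^2 - l - 6) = (l - 4)*(l - 3)*(l + 1)*(l + 2)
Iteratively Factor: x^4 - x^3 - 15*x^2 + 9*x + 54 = (x + 3)*(x^3 - 4*x^2 - 3*x + 18) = (x + 2)*(x + 3)*(x^2 - 6*x + 9) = (x - 3)*(x + 2)*(x + 3)*(x - 3)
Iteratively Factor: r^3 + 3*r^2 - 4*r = (r - 1)*(r^2 + 4*r) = r*(r - 1)*(r + 4)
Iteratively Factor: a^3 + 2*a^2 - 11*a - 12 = (a + 1)*(a^2 + a - 12) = (a - 3)*(a + 1)*(a + 4)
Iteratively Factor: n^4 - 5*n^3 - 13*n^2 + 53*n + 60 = (n - 4)*(n^3 - n^2 - 17*n - 15) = (n - 4)*(n + 3)*(n^2 - 4*n - 5) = (n - 4)*(n + 1)*(n + 3)*(n - 5)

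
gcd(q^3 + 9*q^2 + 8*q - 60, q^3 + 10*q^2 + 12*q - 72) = q^2 + 4*q - 12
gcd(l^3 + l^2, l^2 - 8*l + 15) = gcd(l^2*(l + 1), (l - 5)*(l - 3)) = 1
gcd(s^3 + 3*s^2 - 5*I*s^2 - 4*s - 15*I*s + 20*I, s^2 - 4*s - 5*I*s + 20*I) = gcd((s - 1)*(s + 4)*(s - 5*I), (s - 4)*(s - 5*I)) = s - 5*I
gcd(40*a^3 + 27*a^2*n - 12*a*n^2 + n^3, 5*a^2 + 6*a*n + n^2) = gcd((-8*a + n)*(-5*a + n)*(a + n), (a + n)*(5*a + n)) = a + n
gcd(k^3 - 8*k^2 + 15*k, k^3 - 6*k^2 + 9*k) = k^2 - 3*k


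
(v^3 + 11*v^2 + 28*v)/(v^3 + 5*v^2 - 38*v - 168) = v/(v - 6)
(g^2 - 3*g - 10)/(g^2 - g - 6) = (g - 5)/(g - 3)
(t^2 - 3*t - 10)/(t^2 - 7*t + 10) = (t + 2)/(t - 2)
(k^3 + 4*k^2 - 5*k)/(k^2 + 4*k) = (k^2 + 4*k - 5)/(k + 4)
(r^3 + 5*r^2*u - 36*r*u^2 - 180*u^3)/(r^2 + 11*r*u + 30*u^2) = r - 6*u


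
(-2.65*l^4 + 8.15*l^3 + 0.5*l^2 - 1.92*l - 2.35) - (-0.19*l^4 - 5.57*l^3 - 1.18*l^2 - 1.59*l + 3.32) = -2.46*l^4 + 13.72*l^3 + 1.68*l^2 - 0.33*l - 5.67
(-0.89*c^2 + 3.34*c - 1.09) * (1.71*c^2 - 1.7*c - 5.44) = -1.5219*c^4 + 7.2244*c^3 - 2.7003*c^2 - 16.3166*c + 5.9296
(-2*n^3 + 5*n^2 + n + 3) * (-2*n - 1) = 4*n^4 - 8*n^3 - 7*n^2 - 7*n - 3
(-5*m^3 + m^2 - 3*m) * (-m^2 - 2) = 5*m^5 - m^4 + 13*m^3 - 2*m^2 + 6*m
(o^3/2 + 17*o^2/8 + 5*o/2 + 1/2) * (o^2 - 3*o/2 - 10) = o^5/2 + 11*o^4/8 - 91*o^3/16 - 49*o^2/2 - 103*o/4 - 5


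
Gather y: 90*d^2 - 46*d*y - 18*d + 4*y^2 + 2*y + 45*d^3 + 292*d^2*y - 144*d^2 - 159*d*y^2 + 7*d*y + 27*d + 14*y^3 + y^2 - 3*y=45*d^3 - 54*d^2 + 9*d + 14*y^3 + y^2*(5 - 159*d) + y*(292*d^2 - 39*d - 1)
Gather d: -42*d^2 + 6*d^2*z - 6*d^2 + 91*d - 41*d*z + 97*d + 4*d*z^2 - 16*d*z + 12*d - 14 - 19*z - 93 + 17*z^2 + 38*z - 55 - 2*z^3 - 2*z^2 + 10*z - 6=d^2*(6*z - 48) + d*(4*z^2 - 57*z + 200) - 2*z^3 + 15*z^2 + 29*z - 168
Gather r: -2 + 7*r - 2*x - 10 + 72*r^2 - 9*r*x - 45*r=72*r^2 + r*(-9*x - 38) - 2*x - 12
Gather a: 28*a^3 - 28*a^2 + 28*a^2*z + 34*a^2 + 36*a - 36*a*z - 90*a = 28*a^3 + a^2*(28*z + 6) + a*(-36*z - 54)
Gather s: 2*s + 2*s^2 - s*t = 2*s^2 + s*(2 - t)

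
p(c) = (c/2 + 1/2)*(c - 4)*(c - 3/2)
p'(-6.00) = 81.25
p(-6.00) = -187.50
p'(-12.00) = 270.25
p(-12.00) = -1188.00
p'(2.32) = -2.12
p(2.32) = -2.29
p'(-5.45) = 69.33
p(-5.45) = -146.13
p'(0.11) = -0.23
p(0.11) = 3.00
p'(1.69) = -3.07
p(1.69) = -0.59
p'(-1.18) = 7.65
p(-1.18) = -1.25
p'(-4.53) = 51.42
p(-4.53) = -90.78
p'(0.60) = -1.91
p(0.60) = 2.45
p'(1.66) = -3.09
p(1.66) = -0.50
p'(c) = (c/2 + 1/2)*(c - 4) + (c/2 + 1/2)*(c - 3/2) + (c - 4)*(c - 3/2)/2 = 3*c^2/2 - 9*c/2 + 1/4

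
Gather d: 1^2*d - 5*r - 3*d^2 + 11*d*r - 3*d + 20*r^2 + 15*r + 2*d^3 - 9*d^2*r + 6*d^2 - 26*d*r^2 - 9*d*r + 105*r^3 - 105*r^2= 2*d^3 + d^2*(3 - 9*r) + d*(-26*r^2 + 2*r - 2) + 105*r^3 - 85*r^2 + 10*r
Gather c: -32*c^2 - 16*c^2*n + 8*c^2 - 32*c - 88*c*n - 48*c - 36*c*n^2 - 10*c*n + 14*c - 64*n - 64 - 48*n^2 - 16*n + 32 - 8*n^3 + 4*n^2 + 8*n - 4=c^2*(-16*n - 24) + c*(-36*n^2 - 98*n - 66) - 8*n^3 - 44*n^2 - 72*n - 36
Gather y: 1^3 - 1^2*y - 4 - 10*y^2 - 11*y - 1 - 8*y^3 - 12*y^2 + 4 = -8*y^3 - 22*y^2 - 12*y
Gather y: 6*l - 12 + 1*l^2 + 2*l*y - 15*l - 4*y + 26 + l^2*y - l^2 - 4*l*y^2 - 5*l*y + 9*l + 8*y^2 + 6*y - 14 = y^2*(8 - 4*l) + y*(l^2 - 3*l + 2)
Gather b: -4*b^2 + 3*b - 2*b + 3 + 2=-4*b^2 + b + 5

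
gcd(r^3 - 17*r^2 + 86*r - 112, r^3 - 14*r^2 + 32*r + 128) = r - 8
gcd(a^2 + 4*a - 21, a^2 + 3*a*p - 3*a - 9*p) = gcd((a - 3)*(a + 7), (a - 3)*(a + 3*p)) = a - 3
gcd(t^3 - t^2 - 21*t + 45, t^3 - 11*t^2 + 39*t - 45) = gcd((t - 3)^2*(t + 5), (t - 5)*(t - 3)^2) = t^2 - 6*t + 9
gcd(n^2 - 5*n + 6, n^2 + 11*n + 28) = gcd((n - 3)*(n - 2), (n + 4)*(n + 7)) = 1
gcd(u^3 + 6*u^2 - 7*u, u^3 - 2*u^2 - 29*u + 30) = u - 1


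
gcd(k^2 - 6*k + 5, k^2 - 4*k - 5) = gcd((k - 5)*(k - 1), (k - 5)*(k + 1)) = k - 5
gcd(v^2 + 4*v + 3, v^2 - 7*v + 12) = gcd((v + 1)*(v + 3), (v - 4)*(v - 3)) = 1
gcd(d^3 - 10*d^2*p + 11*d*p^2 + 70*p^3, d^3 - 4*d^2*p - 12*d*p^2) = d + 2*p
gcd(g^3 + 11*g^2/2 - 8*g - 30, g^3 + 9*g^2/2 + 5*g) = g + 2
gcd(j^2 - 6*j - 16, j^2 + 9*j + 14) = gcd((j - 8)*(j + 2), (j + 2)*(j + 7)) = j + 2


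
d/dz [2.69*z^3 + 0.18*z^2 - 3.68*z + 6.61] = 8.07*z^2 + 0.36*z - 3.68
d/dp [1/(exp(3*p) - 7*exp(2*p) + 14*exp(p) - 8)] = (-3*exp(2*p) + 14*exp(p) - 14)*exp(p)/(exp(3*p) - 7*exp(2*p) + 14*exp(p) - 8)^2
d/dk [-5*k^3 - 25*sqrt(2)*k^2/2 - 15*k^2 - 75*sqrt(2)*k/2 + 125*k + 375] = -15*k^2 - 25*sqrt(2)*k - 30*k - 75*sqrt(2)/2 + 125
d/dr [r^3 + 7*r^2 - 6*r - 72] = 3*r^2 + 14*r - 6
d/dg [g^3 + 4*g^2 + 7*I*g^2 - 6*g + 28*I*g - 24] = 3*g^2 + g*(8 + 14*I) - 6 + 28*I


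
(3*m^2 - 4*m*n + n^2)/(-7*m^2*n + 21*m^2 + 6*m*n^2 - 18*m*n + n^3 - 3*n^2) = (-3*m + n)/(7*m*n - 21*m + n^2 - 3*n)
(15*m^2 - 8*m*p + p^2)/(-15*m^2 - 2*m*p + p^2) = (-3*m + p)/(3*m + p)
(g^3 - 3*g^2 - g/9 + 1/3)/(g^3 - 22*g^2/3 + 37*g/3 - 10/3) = (g^2 - 8*g/3 - 1)/(g^2 - 7*g + 10)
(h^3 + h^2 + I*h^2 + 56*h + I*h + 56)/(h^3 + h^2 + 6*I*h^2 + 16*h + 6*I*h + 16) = (h - 7*I)/(h - 2*I)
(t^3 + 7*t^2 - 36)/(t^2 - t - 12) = (t^2 + 4*t - 12)/(t - 4)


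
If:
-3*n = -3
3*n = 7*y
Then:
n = 1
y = 3/7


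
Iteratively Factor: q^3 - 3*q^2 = (q)*(q^2 - 3*q) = q^2*(q - 3)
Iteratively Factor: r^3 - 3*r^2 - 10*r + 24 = (r - 4)*(r^2 + r - 6) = (r - 4)*(r + 3)*(r - 2)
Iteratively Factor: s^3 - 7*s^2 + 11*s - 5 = (s - 1)*(s^2 - 6*s + 5) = (s - 1)^2*(s - 5)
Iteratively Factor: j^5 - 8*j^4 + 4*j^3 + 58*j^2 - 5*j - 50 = (j - 5)*(j^4 - 3*j^3 - 11*j^2 + 3*j + 10) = (j - 5)*(j - 1)*(j^3 - 2*j^2 - 13*j - 10) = (j - 5)^2*(j - 1)*(j^2 + 3*j + 2) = (j - 5)^2*(j - 1)*(j + 2)*(j + 1)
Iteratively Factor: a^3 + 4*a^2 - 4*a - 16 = (a + 4)*(a^2 - 4) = (a - 2)*(a + 4)*(a + 2)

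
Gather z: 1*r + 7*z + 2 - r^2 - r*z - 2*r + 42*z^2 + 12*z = -r^2 - r + 42*z^2 + z*(19 - r) + 2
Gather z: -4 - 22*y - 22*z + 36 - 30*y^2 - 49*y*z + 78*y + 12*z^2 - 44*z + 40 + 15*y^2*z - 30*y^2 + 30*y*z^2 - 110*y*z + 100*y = -60*y^2 + 156*y + z^2*(30*y + 12) + z*(15*y^2 - 159*y - 66) + 72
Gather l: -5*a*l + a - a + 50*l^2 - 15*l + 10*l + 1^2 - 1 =50*l^2 + l*(-5*a - 5)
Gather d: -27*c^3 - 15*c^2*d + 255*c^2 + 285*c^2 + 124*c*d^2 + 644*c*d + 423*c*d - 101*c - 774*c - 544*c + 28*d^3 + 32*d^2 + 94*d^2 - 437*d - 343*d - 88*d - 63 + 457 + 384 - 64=-27*c^3 + 540*c^2 - 1419*c + 28*d^3 + d^2*(124*c + 126) + d*(-15*c^2 + 1067*c - 868) + 714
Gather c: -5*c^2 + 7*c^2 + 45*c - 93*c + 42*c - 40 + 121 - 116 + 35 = 2*c^2 - 6*c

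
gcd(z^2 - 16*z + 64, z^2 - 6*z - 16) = z - 8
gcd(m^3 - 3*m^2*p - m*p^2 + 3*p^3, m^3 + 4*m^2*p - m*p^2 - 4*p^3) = -m^2 + p^2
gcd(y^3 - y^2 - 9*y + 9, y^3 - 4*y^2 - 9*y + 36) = y^2 - 9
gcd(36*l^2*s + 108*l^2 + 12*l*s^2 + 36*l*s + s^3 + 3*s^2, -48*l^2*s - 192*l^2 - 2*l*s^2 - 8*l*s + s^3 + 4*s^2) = 6*l + s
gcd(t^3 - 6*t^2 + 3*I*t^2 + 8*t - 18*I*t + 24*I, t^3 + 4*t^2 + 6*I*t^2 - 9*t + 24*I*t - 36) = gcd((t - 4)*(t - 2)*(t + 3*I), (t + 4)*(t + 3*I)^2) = t + 3*I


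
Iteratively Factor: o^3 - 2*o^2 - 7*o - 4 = (o - 4)*(o^2 + 2*o + 1) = (o - 4)*(o + 1)*(o + 1)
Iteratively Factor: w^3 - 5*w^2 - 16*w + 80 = (w - 4)*(w^2 - w - 20) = (w - 5)*(w - 4)*(w + 4)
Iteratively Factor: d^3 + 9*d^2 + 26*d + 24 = (d + 3)*(d^2 + 6*d + 8) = (d + 3)*(d + 4)*(d + 2)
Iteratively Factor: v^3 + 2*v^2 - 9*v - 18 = (v - 3)*(v^2 + 5*v + 6) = (v - 3)*(v + 3)*(v + 2)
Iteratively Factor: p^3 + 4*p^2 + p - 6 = (p + 3)*(p^2 + p - 2) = (p + 2)*(p + 3)*(p - 1)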